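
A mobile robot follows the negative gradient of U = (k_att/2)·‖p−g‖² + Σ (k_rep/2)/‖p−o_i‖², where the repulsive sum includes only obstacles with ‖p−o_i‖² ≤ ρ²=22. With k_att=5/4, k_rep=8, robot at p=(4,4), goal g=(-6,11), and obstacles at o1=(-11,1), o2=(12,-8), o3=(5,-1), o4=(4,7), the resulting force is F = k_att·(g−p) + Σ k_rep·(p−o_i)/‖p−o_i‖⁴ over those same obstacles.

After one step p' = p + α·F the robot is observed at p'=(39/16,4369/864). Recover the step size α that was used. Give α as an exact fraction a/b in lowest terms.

F_att = 5/4·(g−p) = 5/4·(-10,7) = (-12.5000,8.7500)
o1: d²=234 > ρ²=22 → inactive
o2: d²=208 > ρ²=22 → inactive
o3: d²=26 > ρ²=22 → inactive
o4: d²=9 ≤ ρ²=22; F_rep = 8·(0,-3)/9² = (0.0000,-0.2963)
F = F_att + ΣF_rep = (-12.5000,8.4537)
Δp = p'−p = (-1.5625,1.0567); α = Δx/Fx = (-25/16) / (-25/2) = 1/8
check: Δy/Fy = (913/864) / (913/108) = 1/8 ✓

α = 1/8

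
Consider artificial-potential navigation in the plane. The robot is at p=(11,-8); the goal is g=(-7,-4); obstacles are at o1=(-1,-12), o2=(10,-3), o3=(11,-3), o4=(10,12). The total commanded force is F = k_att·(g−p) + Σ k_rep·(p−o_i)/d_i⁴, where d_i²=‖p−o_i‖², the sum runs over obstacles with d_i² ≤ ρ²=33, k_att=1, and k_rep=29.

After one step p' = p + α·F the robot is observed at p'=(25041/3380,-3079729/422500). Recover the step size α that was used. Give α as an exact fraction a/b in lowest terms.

F_att = 1·(g−p) = 1·(-18,4) = (-18.0000,4.0000)
o1: d²=160 > ρ²=33 → inactive
o2: d²=26 ≤ ρ²=33; F_rep = 29·(1,-5)/26² = (0.0429,-0.2145)
o3: d²=25 ≤ ρ²=33; F_rep = 29·(0,-5)/25² = (0.0000,-0.2320)
o4: d²=401 > ρ²=33 → inactive
F = F_att + ΣF_rep = (-17.9571,3.5535)
Δp = p'−p = (-3.5914,0.7107); α = Δx/Fx = (-12139/3380) / (-12139/676) = 1/5
check: Δy/Fy = (300271/422500) / (300271/84500) = 1/5 ✓

α = 1/5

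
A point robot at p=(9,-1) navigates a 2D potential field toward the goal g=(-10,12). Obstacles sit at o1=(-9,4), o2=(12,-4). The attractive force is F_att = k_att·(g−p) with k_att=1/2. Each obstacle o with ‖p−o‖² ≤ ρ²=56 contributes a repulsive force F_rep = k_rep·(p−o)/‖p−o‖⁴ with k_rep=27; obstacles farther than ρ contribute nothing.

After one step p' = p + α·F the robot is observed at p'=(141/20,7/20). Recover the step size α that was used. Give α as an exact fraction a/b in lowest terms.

α = 1/5

F_att = 1/2·(g−p) = 1/2·(-19,13) = (-9.5000,6.5000)
o1: d²=349 > ρ²=56 → inactive
o2: d²=18 ≤ ρ²=56; F_rep = 27·(-3,3)/18² = (-0.2500,0.2500)
F = F_att + ΣF_rep = (-9.7500,6.7500)
Δp = p'−p = (-1.9500,1.3500); α = Δx/Fx = (-39/20) / (-39/4) = 1/5
check: Δy/Fy = (27/20) / (27/4) = 1/5 ✓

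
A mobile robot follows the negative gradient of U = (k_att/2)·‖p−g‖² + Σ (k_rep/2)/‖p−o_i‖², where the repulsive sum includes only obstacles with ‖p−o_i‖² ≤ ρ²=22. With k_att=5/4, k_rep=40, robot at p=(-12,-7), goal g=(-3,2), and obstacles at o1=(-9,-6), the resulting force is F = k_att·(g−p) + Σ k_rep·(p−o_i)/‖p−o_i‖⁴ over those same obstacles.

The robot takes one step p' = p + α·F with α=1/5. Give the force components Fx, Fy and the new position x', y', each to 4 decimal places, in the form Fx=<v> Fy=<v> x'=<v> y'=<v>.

Fx=10.0500 Fy=10.8500 x'=-9.9900 y'=-4.8300

F_att = 5/4·(g−p) = 5/4·(9,9) = (11.2500,11.2500)
o1: d²=10 ≤ ρ²=22; F_rep = 40·(-3,-1)/10² = (-1.2000,-0.4000)
F = F_att + ΣF_rep = (10.0500,10.8500)
p' = p + 1/5·F = (-9.9900,-4.8300)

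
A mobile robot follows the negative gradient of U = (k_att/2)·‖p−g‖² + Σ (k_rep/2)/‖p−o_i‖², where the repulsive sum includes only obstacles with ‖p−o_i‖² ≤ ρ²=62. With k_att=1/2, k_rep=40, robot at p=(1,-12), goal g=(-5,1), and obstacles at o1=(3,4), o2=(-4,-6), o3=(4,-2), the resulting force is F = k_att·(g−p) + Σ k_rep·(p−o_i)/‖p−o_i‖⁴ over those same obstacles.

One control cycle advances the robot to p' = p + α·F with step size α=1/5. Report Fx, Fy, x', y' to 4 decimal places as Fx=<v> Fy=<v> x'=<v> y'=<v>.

Fx=-2.9463 Fy=6.4355 x'=0.4107 y'=-10.7129

F_att = 1/2·(g−p) = 1/2·(-6,13) = (-3.0000,6.5000)
o1: d²=260 > ρ²=62 → inactive
o2: d²=61 ≤ ρ²=62; F_rep = 40·(5,-6)/61² = (0.0537,-0.0645)
o3: d²=109 > ρ²=62 → inactive
F = F_att + ΣF_rep = (-2.9463,6.4355)
p' = p + 1/5·F = (0.4107,-10.7129)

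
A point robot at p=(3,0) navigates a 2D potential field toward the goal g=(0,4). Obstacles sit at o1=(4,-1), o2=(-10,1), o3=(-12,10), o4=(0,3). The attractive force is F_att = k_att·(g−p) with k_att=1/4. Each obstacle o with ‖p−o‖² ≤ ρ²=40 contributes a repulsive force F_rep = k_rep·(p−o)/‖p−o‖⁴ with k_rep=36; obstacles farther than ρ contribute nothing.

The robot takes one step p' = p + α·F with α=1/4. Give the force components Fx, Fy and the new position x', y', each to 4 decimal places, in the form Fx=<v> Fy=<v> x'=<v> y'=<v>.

Fx=-9.4167 Fy=9.6667 x'=0.6458 y'=2.4167

F_att = 1/4·(g−p) = 1/4·(-3,4) = (-0.7500,1.0000)
o1: d²=2 ≤ ρ²=40; F_rep = 36·(-1,1)/2² = (-9.0000,9.0000)
o2: d²=170 > ρ²=40 → inactive
o3: d²=325 > ρ²=40 → inactive
o4: d²=18 ≤ ρ²=40; F_rep = 36·(3,-3)/18² = (0.3333,-0.3333)
F = F_att + ΣF_rep = (-9.4167,9.6667)
p' = p + 1/4·F = (0.6458,2.4167)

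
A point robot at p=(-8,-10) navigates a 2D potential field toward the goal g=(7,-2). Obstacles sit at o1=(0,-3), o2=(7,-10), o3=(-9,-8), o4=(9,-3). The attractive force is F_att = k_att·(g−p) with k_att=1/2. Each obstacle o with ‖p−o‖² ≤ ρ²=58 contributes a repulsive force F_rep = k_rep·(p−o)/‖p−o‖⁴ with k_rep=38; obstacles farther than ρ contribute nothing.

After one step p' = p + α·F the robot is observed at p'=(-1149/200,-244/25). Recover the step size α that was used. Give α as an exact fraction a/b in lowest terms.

F_att = 1/2·(g−p) = 1/2·(15,8) = (7.5000,4.0000)
o1: d²=113 > ρ²=58 → inactive
o2: d²=225 > ρ²=58 → inactive
o3: d²=5 ≤ ρ²=58; F_rep = 38·(1,-2)/5² = (1.5200,-3.0400)
o4: d²=338 > ρ²=58 → inactive
F = F_att + ΣF_rep = (9.0200,0.9600)
Δp = p'−p = (2.2550,0.2400); α = Δx/Fx = (451/200) / (451/50) = 1/4
check: Δy/Fy = (6/25) / (24/25) = 1/4 ✓

α = 1/4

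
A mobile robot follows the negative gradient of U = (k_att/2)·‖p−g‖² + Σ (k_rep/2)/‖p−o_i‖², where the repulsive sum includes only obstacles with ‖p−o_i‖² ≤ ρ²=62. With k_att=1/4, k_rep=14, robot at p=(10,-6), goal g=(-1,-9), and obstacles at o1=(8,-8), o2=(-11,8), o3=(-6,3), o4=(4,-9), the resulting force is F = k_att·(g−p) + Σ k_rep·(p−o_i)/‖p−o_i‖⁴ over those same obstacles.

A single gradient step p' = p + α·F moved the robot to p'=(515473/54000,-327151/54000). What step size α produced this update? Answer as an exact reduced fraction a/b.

F_att = 1/4·(g−p) = 1/4·(-11,-3) = (-2.7500,-0.7500)
o1: d²=8 ≤ ρ²=62; F_rep = 14·(2,2)/8² = (0.4375,0.4375)
o2: d²=637 > ρ²=62 → inactive
o3: d²=337 > ρ²=62 → inactive
o4: d²=45 ≤ ρ²=62; F_rep = 14·(6,3)/45² = (0.0415,0.0207)
F = F_att + ΣF_rep = (-2.2710,-0.2918)
Δp = p'−p = (-0.4542,-0.0584); α = Δx/Fx = (-24527/54000) / (-24527/10800) = 1/5
check: Δy/Fy = (-3151/54000) / (-3151/10800) = 1/5 ✓

α = 1/5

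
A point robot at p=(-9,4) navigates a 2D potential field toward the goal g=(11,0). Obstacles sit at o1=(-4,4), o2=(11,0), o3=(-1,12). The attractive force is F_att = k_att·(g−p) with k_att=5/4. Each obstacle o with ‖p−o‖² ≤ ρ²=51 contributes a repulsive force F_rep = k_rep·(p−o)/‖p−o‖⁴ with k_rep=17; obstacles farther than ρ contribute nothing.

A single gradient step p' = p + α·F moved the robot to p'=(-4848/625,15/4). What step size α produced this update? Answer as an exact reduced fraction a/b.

α = 1/20

F_att = 5/4·(g−p) = 5/4·(20,-4) = (25.0000,-5.0000)
o1: d²=25 ≤ ρ²=51; F_rep = 17·(-5,0)/25² = (-0.1360,0.0000)
o2: d²=416 > ρ²=51 → inactive
o3: d²=128 > ρ²=51 → inactive
F = F_att + ΣF_rep = (24.8640,-5.0000)
Δp = p'−p = (1.2432,-0.2500); α = Δx/Fx = (777/625) / (3108/125) = 1/20
check: Δy/Fy = (-1/4) / (-5) = 1/20 ✓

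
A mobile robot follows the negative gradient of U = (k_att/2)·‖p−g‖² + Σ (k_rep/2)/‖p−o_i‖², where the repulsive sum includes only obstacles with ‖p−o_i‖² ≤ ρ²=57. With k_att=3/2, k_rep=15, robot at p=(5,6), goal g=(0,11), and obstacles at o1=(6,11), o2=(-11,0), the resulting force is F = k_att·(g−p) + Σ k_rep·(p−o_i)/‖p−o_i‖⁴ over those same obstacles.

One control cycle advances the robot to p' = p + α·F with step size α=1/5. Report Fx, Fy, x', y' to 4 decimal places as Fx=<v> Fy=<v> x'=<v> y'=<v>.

F_att = 3/2·(g−p) = 3/2·(-5,5) = (-7.5000,7.5000)
o1: d²=26 ≤ ρ²=57; F_rep = 15·(-1,-5)/26² = (-0.0222,-0.1109)
o2: d²=292 > ρ²=57 → inactive
F = F_att + ΣF_rep = (-7.5222,7.3891)
p' = p + 1/5·F = (3.4956,7.4778)

Fx=-7.5222 Fy=7.3891 x'=3.4956 y'=7.4778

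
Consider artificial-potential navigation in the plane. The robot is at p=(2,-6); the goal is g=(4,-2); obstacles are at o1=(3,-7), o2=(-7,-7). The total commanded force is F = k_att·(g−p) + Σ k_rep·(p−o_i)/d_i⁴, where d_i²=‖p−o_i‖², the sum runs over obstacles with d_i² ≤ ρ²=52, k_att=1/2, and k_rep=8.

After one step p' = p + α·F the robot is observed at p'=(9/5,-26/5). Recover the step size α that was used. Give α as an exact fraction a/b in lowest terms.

α = 1/5

F_att = 1/2·(g−p) = 1/2·(2,4) = (1.0000,2.0000)
o1: d²=2 ≤ ρ²=52; F_rep = 8·(-1,1)/2² = (-2.0000,2.0000)
o2: d²=82 > ρ²=52 → inactive
F = F_att + ΣF_rep = (-1.0000,4.0000)
Δp = p'−p = (-0.2000,0.8000); α = Δx/Fx = (-1/5) / (-1) = 1/5
check: Δy/Fy = (4/5) / (4) = 1/5 ✓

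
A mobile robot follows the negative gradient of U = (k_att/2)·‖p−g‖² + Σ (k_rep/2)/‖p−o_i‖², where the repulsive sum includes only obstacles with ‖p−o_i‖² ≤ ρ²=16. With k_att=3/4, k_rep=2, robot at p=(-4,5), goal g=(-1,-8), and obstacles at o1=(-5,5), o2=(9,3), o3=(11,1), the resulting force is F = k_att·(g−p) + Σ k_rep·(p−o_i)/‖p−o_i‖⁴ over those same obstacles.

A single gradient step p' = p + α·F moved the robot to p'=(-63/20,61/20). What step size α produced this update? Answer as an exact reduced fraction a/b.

F_att = 3/4·(g−p) = 3/4·(3,-13) = (2.2500,-9.7500)
o1: d²=1 ≤ ρ²=16; F_rep = 2·(1,0)/1² = (2.0000,0.0000)
o2: d²=173 > ρ²=16 → inactive
o3: d²=241 > ρ²=16 → inactive
F = F_att + ΣF_rep = (4.2500,-9.7500)
Δp = p'−p = (0.8500,-1.9500); α = Δx/Fx = (17/20) / (17/4) = 1/5
check: Δy/Fy = (-39/20) / (-39/4) = 1/5 ✓

α = 1/5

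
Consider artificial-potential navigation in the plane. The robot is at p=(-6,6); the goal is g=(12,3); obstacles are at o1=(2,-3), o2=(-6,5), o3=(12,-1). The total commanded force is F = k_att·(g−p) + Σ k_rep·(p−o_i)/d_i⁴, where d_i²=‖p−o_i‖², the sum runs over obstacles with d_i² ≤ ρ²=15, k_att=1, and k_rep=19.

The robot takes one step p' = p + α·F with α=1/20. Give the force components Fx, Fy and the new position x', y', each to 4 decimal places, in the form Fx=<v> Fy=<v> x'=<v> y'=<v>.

Fx=18.0000 Fy=16.0000 x'=-5.1000 y'=6.8000

F_att = 1·(g−p) = 1·(18,-3) = (18.0000,-3.0000)
o1: d²=145 > ρ²=15 → inactive
o2: d²=1 ≤ ρ²=15; F_rep = 19·(0,1)/1² = (0.0000,19.0000)
o3: d²=373 > ρ²=15 → inactive
F = F_att + ΣF_rep = (18.0000,16.0000)
p' = p + 1/20·F = (-5.1000,6.8000)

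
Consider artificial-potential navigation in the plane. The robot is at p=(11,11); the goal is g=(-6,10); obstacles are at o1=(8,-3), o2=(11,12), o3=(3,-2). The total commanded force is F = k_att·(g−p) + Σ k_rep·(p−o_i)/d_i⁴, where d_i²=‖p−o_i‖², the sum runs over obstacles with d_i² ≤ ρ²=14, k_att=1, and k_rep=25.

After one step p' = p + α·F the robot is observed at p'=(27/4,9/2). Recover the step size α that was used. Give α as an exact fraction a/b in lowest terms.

F_att = 1·(g−p) = 1·(-17,-1) = (-17.0000,-1.0000)
o1: d²=205 > ρ²=14 → inactive
o2: d²=1 ≤ ρ²=14; F_rep = 25·(0,-1)/1² = (0.0000,-25.0000)
o3: d²=233 > ρ²=14 → inactive
F = F_att + ΣF_rep = (-17.0000,-26.0000)
Δp = p'−p = (-4.2500,-6.5000); α = Δx/Fx = (-17/4) / (-17) = 1/4
check: Δy/Fy = (-13/2) / (-26) = 1/4 ✓

α = 1/4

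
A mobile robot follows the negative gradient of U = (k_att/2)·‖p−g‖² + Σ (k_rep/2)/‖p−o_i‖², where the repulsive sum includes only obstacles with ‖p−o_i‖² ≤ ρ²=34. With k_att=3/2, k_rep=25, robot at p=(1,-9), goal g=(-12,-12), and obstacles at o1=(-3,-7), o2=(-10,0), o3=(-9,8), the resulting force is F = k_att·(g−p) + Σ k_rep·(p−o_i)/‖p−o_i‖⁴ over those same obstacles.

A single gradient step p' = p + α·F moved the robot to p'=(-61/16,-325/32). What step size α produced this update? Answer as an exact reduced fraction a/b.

α = 1/4

F_att = 3/2·(g−p) = 3/2·(-13,-3) = (-19.5000,-4.5000)
o1: d²=20 ≤ ρ²=34; F_rep = 25·(4,-2)/20² = (0.2500,-0.1250)
o2: d²=202 > ρ²=34 → inactive
o3: d²=389 > ρ²=34 → inactive
F = F_att + ΣF_rep = (-19.2500,-4.6250)
Δp = p'−p = (-4.8125,-1.1562); α = Δx/Fx = (-77/16) / (-77/4) = 1/4
check: Δy/Fy = (-37/32) / (-37/8) = 1/4 ✓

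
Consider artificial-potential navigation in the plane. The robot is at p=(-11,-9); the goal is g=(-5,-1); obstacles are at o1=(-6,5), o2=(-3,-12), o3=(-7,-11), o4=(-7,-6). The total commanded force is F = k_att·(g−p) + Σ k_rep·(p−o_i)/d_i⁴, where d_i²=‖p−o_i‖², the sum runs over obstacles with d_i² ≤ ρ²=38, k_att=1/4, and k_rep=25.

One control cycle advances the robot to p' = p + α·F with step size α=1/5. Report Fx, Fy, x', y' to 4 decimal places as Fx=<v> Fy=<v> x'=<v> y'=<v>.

F_att = 1/4·(g−p) = 1/4·(6,8) = (1.5000,2.0000)
o1: d²=221 > ρ²=38 → inactive
o2: d²=73 > ρ²=38 → inactive
o3: d²=20 ≤ ρ²=38; F_rep = 25·(-4,2)/20² = (-0.2500,0.1250)
o4: d²=25 ≤ ρ²=38; F_rep = 25·(-4,-3)/25² = (-0.1600,-0.1200)
F = F_att + ΣF_rep = (1.0900,2.0050)
p' = p + 1/5·F = (-10.7820,-8.5990)

Fx=1.0900 Fy=2.0050 x'=-10.7820 y'=-8.5990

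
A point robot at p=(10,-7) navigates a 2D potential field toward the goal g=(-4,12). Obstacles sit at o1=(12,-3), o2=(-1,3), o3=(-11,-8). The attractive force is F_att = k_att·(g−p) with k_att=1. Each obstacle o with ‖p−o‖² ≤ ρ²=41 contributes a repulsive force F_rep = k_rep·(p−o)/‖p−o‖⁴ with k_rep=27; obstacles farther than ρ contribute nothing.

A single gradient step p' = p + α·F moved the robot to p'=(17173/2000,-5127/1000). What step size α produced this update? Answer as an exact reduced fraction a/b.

α = 1/10

F_att = 1·(g−p) = 1·(-14,19) = (-14.0000,19.0000)
o1: d²=20 ≤ ρ²=41; F_rep = 27·(-2,-4)/20² = (-0.1350,-0.2700)
o2: d²=221 > ρ²=41 → inactive
o3: d²=442 > ρ²=41 → inactive
F = F_att + ΣF_rep = (-14.1350,18.7300)
Δp = p'−p = (-1.4135,1.8730); α = Δx/Fx = (-2827/2000) / (-2827/200) = 1/10
check: Δy/Fy = (1873/1000) / (1873/100) = 1/10 ✓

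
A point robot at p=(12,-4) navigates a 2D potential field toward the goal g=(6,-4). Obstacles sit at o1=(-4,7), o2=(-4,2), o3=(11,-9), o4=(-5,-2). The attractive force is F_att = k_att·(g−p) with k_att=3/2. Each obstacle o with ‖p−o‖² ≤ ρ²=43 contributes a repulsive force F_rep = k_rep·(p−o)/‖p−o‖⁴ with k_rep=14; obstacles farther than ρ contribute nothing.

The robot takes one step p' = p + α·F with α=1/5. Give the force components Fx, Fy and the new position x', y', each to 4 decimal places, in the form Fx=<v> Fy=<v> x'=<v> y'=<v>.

F_att = 3/2·(g−p) = 3/2·(-6,0) = (-9.0000,0.0000)
o1: d²=377 > ρ²=43 → inactive
o2: d²=292 > ρ²=43 → inactive
o3: d²=26 ≤ ρ²=43; F_rep = 14·(1,5)/26² = (0.0207,0.1036)
o4: d²=293 > ρ²=43 → inactive
F = F_att + ΣF_rep = (-8.9793,0.1036)
p' = p + 1/5·F = (10.2041,-3.9793)

Fx=-8.9793 Fy=0.1036 x'=10.2041 y'=-3.9793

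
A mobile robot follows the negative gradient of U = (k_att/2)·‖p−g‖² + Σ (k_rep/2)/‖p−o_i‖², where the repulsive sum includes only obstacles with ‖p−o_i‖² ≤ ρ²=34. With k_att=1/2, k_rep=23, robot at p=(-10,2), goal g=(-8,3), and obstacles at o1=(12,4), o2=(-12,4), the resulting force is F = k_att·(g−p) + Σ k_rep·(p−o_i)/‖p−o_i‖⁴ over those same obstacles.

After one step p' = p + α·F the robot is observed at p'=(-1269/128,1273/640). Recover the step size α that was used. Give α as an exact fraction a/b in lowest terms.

F_att = 1/2·(g−p) = 1/2·(2,1) = (1.0000,0.5000)
o1: d²=488 > ρ²=34 → inactive
o2: d²=8 ≤ ρ²=34; F_rep = 23·(2,-2)/8² = (0.7188,-0.7188)
F = F_att + ΣF_rep = (1.7188,-0.2188)
Δp = p'−p = (0.0859,-0.0109); α = Δx/Fx = (11/128) / (55/32) = 1/20
check: Δy/Fy = (-7/640) / (-7/32) = 1/20 ✓

α = 1/20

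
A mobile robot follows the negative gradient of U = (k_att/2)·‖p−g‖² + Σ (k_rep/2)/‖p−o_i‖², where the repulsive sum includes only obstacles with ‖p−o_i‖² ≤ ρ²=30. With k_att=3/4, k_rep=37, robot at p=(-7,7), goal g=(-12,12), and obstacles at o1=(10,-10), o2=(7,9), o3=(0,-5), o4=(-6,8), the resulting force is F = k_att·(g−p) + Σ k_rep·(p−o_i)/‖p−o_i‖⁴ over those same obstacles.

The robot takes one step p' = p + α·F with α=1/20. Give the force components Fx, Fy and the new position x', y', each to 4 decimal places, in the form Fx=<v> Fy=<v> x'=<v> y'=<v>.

Fx=-13.0000 Fy=-5.5000 x'=-7.6500 y'=6.7250

F_att = 3/4·(g−p) = 3/4·(-5,5) = (-3.7500,3.7500)
o1: d²=578 > ρ²=30 → inactive
o2: d²=200 > ρ²=30 → inactive
o3: d²=193 > ρ²=30 → inactive
o4: d²=2 ≤ ρ²=30; F_rep = 37·(-1,-1)/2² = (-9.2500,-9.2500)
F = F_att + ΣF_rep = (-13.0000,-5.5000)
p' = p + 1/20·F = (-7.6500,6.7250)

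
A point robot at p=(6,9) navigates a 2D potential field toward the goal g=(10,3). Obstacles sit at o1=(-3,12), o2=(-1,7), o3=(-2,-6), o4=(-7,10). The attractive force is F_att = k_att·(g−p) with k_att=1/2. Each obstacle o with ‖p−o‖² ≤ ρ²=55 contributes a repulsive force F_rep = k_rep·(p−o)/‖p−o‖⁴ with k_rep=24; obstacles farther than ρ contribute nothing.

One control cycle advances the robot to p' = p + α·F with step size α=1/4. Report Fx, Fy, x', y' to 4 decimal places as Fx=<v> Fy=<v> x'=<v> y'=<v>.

F_att = 1/2·(g−p) = 1/2·(4,-6) = (2.0000,-3.0000)
o1: d²=90 > ρ²=55 → inactive
o2: d²=53 ≤ ρ²=55; F_rep = 24·(7,2)/53² = (0.0598,0.0171)
o3: d²=289 > ρ²=55 → inactive
o4: d²=170 > ρ²=55 → inactive
F = F_att + ΣF_rep = (2.0598,-2.9829)
p' = p + 1/4·F = (6.5150,8.2543)

Fx=2.0598 Fy=-2.9829 x'=6.5150 y'=8.2543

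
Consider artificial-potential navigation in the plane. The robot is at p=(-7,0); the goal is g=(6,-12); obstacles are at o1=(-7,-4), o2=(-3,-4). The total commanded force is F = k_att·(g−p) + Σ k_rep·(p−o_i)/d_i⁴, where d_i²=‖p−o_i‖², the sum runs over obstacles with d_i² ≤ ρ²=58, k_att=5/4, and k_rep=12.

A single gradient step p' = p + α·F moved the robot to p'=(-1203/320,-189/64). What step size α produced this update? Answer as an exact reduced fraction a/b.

F_att = 5/4·(g−p) = 5/4·(13,-12) = (16.2500,-15.0000)
o1: d²=16 ≤ ρ²=58; F_rep = 12·(0,4)/16² = (0.0000,0.1875)
o2: d²=32 ≤ ρ²=58; F_rep = 12·(-4,4)/32² = (-0.0469,0.0469)
F = F_att + ΣF_rep = (16.2031,-14.7656)
Δp = p'−p = (3.2406,-2.9531); α = Δx/Fx = (1037/320) / (1037/64) = 1/5
check: Δy/Fy = (-189/64) / (-945/64) = 1/5 ✓

α = 1/5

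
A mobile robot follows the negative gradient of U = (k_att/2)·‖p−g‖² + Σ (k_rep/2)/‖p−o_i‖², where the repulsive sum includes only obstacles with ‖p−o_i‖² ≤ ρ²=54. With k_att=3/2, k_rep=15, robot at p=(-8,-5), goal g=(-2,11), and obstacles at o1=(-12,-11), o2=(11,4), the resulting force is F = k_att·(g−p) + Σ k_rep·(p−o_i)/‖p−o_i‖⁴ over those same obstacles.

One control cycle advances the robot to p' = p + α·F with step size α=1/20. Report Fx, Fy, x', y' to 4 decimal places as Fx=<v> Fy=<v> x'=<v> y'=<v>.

Fx=9.0222 Fy=24.0333 x'=-7.5489 y'=-3.7983

F_att = 3/2·(g−p) = 3/2·(6,16) = (9.0000,24.0000)
o1: d²=52 ≤ ρ²=54; F_rep = 15·(4,6)/52² = (0.0222,0.0333)
o2: d²=442 > ρ²=54 → inactive
F = F_att + ΣF_rep = (9.0222,24.0333)
p' = p + 1/20·F = (-7.5489,-3.7983)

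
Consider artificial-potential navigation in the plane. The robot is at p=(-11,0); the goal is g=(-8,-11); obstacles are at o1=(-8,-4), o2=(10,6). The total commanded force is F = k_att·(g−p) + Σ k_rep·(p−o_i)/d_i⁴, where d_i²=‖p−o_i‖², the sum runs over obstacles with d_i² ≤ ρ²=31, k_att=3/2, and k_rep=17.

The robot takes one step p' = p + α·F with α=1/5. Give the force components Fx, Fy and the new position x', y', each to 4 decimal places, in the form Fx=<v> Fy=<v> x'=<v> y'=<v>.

Fx=4.4184 Fy=-16.3912 x'=-10.1163 y'=-3.2782

F_att = 3/2·(g−p) = 3/2·(3,-11) = (4.5000,-16.5000)
o1: d²=25 ≤ ρ²=31; F_rep = 17·(-3,4)/25² = (-0.0816,0.1088)
o2: d²=477 > ρ²=31 → inactive
F = F_att + ΣF_rep = (4.4184,-16.3912)
p' = p + 1/5·F = (-10.1163,-3.2782)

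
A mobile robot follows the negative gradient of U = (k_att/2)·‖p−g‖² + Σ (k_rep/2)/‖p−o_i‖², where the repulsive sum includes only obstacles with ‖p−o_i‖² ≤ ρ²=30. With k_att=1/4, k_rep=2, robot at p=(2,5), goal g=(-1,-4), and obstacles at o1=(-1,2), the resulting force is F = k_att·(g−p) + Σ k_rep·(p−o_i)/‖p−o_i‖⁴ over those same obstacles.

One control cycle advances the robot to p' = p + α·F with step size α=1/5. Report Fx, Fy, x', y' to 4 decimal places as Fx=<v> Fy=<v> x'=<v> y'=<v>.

F_att = 1/4·(g−p) = 1/4·(-3,-9) = (-0.7500,-2.2500)
o1: d²=18 ≤ ρ²=30; F_rep = 2·(3,3)/18² = (0.0185,0.0185)
F = F_att + ΣF_rep = (-0.7315,-2.2315)
p' = p + 1/5·F = (1.8537,4.5537)

Fx=-0.7315 Fy=-2.2315 x'=1.8537 y'=4.5537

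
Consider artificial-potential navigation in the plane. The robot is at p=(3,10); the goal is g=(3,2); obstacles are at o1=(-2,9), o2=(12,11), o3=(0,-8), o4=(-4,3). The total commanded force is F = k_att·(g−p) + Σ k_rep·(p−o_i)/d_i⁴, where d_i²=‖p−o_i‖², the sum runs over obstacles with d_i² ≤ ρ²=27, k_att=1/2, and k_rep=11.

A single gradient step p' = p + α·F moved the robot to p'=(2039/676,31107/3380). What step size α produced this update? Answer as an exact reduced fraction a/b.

α = 1/5

F_att = 1/2·(g−p) = 1/2·(0,-8) = (0.0000,-4.0000)
o1: d²=26 ≤ ρ²=27; F_rep = 11·(5,1)/26² = (0.0814,0.0163)
o2: d²=82 > ρ²=27 → inactive
o3: d²=333 > ρ²=27 → inactive
o4: d²=98 > ρ²=27 → inactive
F = F_att + ΣF_rep = (0.0814,-3.9837)
Δp = p'−p = (0.0163,-0.7967); α = Δx/Fx = (11/676) / (55/676) = 1/5
check: Δy/Fy = (-2693/3380) / (-2693/676) = 1/5 ✓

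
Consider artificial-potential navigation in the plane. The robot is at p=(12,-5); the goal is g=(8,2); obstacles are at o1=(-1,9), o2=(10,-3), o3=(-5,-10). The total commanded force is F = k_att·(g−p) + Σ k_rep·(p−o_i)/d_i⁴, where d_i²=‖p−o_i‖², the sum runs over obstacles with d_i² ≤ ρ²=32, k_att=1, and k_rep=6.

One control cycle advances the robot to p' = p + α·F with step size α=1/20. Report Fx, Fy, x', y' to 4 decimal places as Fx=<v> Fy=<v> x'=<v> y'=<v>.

Fx=-3.8125 Fy=6.8125 x'=11.8094 y'=-4.6594

F_att = 1·(g−p) = 1·(-4,7) = (-4.0000,7.0000)
o1: d²=365 > ρ²=32 → inactive
o2: d²=8 ≤ ρ²=32; F_rep = 6·(2,-2)/8² = (0.1875,-0.1875)
o3: d²=314 > ρ²=32 → inactive
F = F_att + ΣF_rep = (-3.8125,6.8125)
p' = p + 1/20·F = (11.8094,-4.6594)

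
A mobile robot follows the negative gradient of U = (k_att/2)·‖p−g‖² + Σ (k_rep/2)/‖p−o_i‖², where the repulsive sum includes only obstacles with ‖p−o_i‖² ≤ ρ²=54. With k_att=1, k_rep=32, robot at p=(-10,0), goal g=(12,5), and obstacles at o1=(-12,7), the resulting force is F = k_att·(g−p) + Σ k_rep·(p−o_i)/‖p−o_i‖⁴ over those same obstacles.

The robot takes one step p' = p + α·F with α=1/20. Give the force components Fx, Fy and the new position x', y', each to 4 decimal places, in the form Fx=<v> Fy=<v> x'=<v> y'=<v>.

F_att = 1·(g−p) = 1·(22,5) = (22.0000,5.0000)
o1: d²=53 ≤ ρ²=54; F_rep = 32·(2,-7)/53² = (0.0228,-0.0797)
F = F_att + ΣF_rep = (22.0228,4.9203)
p' = p + 1/20·F = (-8.8989,0.2460)

Fx=22.0228 Fy=4.9203 x'=-8.8989 y'=0.2460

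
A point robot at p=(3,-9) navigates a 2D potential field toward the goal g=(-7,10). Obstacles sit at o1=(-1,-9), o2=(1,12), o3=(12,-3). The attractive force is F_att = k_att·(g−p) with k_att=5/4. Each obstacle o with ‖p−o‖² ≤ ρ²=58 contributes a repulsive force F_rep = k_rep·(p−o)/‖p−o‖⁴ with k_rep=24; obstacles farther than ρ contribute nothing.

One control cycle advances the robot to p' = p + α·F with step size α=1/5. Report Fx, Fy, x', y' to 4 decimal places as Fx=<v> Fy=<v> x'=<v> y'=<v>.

Fx=-12.1250 Fy=23.7500 x'=0.5750 y'=-4.2500

F_att = 5/4·(g−p) = 5/4·(-10,19) = (-12.5000,23.7500)
o1: d²=16 ≤ ρ²=58; F_rep = 24·(4,0)/16² = (0.3750,0.0000)
o2: d²=445 > ρ²=58 → inactive
o3: d²=117 > ρ²=58 → inactive
F = F_att + ΣF_rep = (-12.1250,23.7500)
p' = p + 1/5·F = (0.5750,-4.2500)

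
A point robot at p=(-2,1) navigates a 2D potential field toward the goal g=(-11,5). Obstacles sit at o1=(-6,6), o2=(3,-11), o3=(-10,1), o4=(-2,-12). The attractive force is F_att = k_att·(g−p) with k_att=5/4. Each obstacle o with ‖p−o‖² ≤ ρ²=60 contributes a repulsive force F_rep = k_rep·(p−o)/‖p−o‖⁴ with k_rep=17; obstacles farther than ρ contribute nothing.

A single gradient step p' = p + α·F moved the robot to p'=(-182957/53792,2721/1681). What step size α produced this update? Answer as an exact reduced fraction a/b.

F_att = 5/4·(g−p) = 5/4·(-9,4) = (-11.2500,5.0000)
o1: d²=41 ≤ ρ²=60; F_rep = 17·(4,-5)/41² = (0.0405,-0.0506)
o2: d²=169 > ρ²=60 → inactive
o3: d²=64 > ρ²=60 → inactive
o4: d²=169 > ρ²=60 → inactive
F = F_att + ΣF_rep = (-11.2095,4.9494)
Δp = p'−p = (-1.4012,0.6187); α = Δx/Fx = (-75373/53792) / (-75373/6724) = 1/8
check: Δy/Fy = (1040/1681) / (8320/1681) = 1/8 ✓

α = 1/8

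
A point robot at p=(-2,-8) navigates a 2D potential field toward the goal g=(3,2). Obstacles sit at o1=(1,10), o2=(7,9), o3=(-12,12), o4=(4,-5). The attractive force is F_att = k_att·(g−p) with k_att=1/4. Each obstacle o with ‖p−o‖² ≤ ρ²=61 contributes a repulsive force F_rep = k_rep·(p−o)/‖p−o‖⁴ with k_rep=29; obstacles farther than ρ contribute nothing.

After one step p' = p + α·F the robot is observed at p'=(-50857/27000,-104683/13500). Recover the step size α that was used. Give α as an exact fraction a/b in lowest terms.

α = 1/10

F_att = 1/4·(g−p) = 1/4·(5,10) = (1.2500,2.5000)
o1: d²=333 > ρ²=61 → inactive
o2: d²=370 > ρ²=61 → inactive
o3: d²=500 > ρ²=61 → inactive
o4: d²=45 ≤ ρ²=61; F_rep = 29·(-6,-3)/45² = (-0.0859,-0.0430)
F = F_att + ΣF_rep = (1.1641,2.4570)
Δp = p'−p = (0.1164,0.2457); α = Δx/Fx = (3143/27000) / (3143/2700) = 1/10
check: Δy/Fy = (3317/13500) / (3317/1350) = 1/10 ✓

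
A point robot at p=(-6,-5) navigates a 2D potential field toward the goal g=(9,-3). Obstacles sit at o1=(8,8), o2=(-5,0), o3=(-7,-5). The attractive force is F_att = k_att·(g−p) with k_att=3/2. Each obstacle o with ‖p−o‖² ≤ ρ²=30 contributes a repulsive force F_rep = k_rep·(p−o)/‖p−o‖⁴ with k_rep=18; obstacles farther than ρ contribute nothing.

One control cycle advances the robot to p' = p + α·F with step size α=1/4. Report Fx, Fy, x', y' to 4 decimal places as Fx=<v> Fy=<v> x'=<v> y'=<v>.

F_att = 3/2·(g−p) = 3/2·(15,2) = (22.5000,3.0000)
o1: d²=365 > ρ²=30 → inactive
o2: d²=26 ≤ ρ²=30; F_rep = 18·(-1,-5)/26² = (-0.0266,-0.1331)
o3: d²=1 ≤ ρ²=30; F_rep = 18·(1,0)/1² = (18.0000,0.0000)
F = F_att + ΣF_rep = (40.4734,2.8669)
p' = p + 1/4·F = (4.1183,-4.2833)

Fx=40.4734 Fy=2.8669 x'=4.1183 y'=-4.2833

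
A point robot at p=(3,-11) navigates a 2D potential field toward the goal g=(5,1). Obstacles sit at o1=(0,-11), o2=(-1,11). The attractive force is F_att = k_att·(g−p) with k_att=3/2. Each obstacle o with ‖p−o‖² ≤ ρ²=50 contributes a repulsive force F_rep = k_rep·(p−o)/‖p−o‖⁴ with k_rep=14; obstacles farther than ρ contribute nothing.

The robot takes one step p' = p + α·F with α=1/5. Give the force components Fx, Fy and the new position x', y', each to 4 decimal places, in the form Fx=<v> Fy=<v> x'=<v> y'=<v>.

F_att = 3/2·(g−p) = 3/2·(2,12) = (3.0000,18.0000)
o1: d²=9 ≤ ρ²=50; F_rep = 14·(3,0)/9² = (0.5185,0.0000)
o2: d²=500 > ρ²=50 → inactive
F = F_att + ΣF_rep = (3.5185,18.0000)
p' = p + 1/5·F = (3.7037,-7.4000)

Fx=3.5185 Fy=18.0000 x'=3.7037 y'=-7.4000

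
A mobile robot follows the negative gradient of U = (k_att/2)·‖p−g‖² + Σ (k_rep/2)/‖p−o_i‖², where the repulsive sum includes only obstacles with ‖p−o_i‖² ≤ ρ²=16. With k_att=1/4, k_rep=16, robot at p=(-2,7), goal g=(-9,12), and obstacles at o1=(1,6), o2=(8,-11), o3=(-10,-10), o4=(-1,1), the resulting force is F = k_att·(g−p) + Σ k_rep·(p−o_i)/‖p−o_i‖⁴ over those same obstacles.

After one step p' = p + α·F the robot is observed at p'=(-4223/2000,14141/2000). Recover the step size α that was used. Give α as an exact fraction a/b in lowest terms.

F_att = 1/4·(g−p) = 1/4·(-7,5) = (-1.7500,1.2500)
o1: d²=10 ≤ ρ²=16; F_rep = 16·(-3,1)/10² = (-0.4800,0.1600)
o2: d²=424 > ρ²=16 → inactive
o3: d²=353 > ρ²=16 → inactive
o4: d²=37 > ρ²=16 → inactive
F = F_att + ΣF_rep = (-2.2300,1.4100)
Δp = p'−p = (-0.1115,0.0705); α = Δx/Fx = (-223/2000) / (-223/100) = 1/20
check: Δy/Fy = (141/2000) / (141/100) = 1/20 ✓

α = 1/20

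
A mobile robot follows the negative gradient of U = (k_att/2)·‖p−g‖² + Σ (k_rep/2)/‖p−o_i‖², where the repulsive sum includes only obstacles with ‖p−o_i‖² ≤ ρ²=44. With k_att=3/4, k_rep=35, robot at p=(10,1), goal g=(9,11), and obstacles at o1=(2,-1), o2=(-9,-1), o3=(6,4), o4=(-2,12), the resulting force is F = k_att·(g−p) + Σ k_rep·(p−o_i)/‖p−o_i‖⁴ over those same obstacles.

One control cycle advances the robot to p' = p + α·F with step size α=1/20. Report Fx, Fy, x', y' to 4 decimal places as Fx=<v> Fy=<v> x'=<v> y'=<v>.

F_att = 3/4·(g−p) = 3/4·(-1,10) = (-0.7500,7.5000)
o1: d²=68 > ρ²=44 → inactive
o2: d²=365 > ρ²=44 → inactive
o3: d²=25 ≤ ρ²=44; F_rep = 35·(4,-3)/25² = (0.2240,-0.1680)
o4: d²=265 > ρ²=44 → inactive
F = F_att + ΣF_rep = (-0.5260,7.3320)
p' = p + 1/20·F = (9.9737,1.3666)

Fx=-0.5260 Fy=7.3320 x'=9.9737 y'=1.3666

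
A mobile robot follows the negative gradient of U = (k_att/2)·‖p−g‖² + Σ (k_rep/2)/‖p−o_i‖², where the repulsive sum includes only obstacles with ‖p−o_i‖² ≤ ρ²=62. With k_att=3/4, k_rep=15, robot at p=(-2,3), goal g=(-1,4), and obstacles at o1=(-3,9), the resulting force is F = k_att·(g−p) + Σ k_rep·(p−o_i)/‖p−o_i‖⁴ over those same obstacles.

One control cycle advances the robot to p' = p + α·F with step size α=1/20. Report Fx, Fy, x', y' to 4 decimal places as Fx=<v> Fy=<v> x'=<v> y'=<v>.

Fx=0.7610 Fy=0.6843 x'=-1.9620 y'=3.0342

F_att = 3/4·(g−p) = 3/4·(1,1) = (0.7500,0.7500)
o1: d²=37 ≤ ρ²=62; F_rep = 15·(1,-6)/37² = (0.0110,-0.0657)
F = F_att + ΣF_rep = (0.7610,0.6843)
p' = p + 1/20·F = (-1.9620,3.0342)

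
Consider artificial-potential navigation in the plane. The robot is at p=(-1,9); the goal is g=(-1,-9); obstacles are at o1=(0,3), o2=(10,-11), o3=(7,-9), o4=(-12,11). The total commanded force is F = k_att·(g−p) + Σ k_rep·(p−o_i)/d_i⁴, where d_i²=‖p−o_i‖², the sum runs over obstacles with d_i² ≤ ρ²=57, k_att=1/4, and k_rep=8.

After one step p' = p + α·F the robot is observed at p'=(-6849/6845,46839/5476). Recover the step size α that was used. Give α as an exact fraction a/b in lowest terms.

F_att = 1/4·(g−p) = 1/4·(0,-18) = (0.0000,-4.5000)
o1: d²=37 ≤ ρ²=57; F_rep = 8·(-1,6)/37² = (-0.0058,0.0351)
o2: d²=521 > ρ²=57 → inactive
o3: d²=388 > ρ²=57 → inactive
o4: d²=125 > ρ²=57 → inactive
F = F_att + ΣF_rep = (-0.0058,-4.4649)
Δp = p'−p = (-0.0006,-0.4465); α = Δx/Fx = (-4/6845) / (-8/1369) = 1/10
check: Δy/Fy = (-2445/5476) / (-12225/2738) = 1/10 ✓

α = 1/10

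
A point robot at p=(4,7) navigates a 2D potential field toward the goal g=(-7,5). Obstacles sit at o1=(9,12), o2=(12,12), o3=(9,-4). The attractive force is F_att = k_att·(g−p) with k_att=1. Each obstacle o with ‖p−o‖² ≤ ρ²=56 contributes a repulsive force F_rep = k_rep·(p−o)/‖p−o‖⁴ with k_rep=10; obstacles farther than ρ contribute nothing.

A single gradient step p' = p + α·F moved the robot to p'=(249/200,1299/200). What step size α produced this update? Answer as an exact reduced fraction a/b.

F_att = 1·(g−p) = 1·(-11,-2) = (-11.0000,-2.0000)
o1: d²=50 ≤ ρ²=56; F_rep = 10·(-5,-5)/50² = (-0.0200,-0.0200)
o2: d²=89 > ρ²=56 → inactive
o3: d²=146 > ρ²=56 → inactive
F = F_att + ΣF_rep = (-11.0200,-2.0200)
Δp = p'−p = (-2.7550,-0.5050); α = Δx/Fx = (-551/200) / (-551/50) = 1/4
check: Δy/Fy = (-101/200) / (-101/50) = 1/4 ✓

α = 1/4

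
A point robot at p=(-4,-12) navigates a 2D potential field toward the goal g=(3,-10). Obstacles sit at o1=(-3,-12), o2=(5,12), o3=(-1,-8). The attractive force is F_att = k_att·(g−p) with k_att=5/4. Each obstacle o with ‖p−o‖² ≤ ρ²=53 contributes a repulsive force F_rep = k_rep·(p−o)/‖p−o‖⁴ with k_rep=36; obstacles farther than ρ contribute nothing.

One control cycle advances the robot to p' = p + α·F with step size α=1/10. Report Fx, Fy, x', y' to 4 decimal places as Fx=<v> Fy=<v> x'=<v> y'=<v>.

F_att = 5/4·(g−p) = 5/4·(7,2) = (8.7500,2.5000)
o1: d²=1 ≤ ρ²=53; F_rep = 36·(-1,0)/1² = (-36.0000,0.0000)
o2: d²=657 > ρ²=53 → inactive
o3: d²=25 ≤ ρ²=53; F_rep = 36·(-3,-4)/25² = (-0.1728,-0.2304)
F = F_att + ΣF_rep = (-27.4228,2.2696)
p' = p + 1/10·F = (-6.7423,-11.7730)

Fx=-27.4228 Fy=2.2696 x'=-6.7423 y'=-11.7730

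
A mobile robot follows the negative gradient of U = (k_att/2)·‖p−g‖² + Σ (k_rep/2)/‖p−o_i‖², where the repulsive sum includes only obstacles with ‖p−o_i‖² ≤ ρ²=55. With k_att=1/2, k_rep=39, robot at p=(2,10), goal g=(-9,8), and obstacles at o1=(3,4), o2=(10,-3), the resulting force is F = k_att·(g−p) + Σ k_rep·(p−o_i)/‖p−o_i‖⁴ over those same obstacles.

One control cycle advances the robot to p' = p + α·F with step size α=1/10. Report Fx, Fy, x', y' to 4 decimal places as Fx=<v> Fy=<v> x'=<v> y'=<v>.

F_att = 1/2·(g−p) = 1/2·(-11,-2) = (-5.5000,-1.0000)
o1: d²=37 ≤ ρ²=55; F_rep = 39·(-1,6)/37² = (-0.0285,0.1709)
o2: d²=233 > ρ²=55 → inactive
F = F_att + ΣF_rep = (-5.5285,-0.8291)
p' = p + 1/10·F = (1.4472,9.9171)

Fx=-5.5285 Fy=-0.8291 x'=1.4472 y'=9.9171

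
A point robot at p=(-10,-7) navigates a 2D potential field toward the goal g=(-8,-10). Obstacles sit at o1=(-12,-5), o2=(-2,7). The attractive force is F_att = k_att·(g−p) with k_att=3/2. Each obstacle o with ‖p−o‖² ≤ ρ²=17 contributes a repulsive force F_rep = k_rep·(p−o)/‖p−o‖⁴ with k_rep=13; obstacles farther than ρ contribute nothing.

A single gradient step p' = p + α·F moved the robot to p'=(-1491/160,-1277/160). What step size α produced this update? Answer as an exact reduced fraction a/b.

α = 1/5

F_att = 3/2·(g−p) = 3/2·(2,-3) = (3.0000,-4.5000)
o1: d²=8 ≤ ρ²=17; F_rep = 13·(2,-2)/8² = (0.4062,-0.4062)
o2: d²=260 > ρ²=17 → inactive
F = F_att + ΣF_rep = (3.4062,-4.9062)
Δp = p'−p = (0.6813,-0.9812); α = Δx/Fx = (109/160) / (109/32) = 1/5
check: Δy/Fy = (-157/160) / (-157/32) = 1/5 ✓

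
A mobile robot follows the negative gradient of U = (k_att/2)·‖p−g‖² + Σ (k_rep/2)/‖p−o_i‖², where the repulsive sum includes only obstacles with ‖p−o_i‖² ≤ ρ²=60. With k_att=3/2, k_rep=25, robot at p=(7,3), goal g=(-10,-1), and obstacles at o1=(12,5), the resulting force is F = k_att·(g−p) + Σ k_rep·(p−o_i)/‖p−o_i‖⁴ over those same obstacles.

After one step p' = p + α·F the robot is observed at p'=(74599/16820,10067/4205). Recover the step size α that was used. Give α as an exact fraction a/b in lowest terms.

α = 1/10

F_att = 3/2·(g−p) = 3/2·(-17,-4) = (-25.5000,-6.0000)
o1: d²=29 ≤ ρ²=60; F_rep = 25·(-5,-2)/29² = (-0.1486,-0.0595)
F = F_att + ΣF_rep = (-25.6486,-6.0595)
Δp = p'−p = (-2.5649,-0.6059); α = Δx/Fx = (-43141/16820) / (-43141/1682) = 1/10
check: Δy/Fy = (-2548/4205) / (-5096/841) = 1/10 ✓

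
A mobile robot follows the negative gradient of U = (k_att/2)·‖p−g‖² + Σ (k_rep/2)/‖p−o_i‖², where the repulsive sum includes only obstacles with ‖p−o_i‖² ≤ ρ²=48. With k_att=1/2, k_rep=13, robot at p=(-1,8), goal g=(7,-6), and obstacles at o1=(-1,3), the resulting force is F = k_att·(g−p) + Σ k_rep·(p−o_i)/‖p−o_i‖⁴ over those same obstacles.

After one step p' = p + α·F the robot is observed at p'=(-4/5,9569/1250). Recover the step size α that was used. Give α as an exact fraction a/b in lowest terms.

F_att = 1/2·(g−p) = 1/2·(8,-14) = (4.0000,-7.0000)
o1: d²=25 ≤ ρ²=48; F_rep = 13·(0,5)/25² = (0.0000,0.1040)
F = F_att + ΣF_rep = (4.0000,-6.8960)
Δp = p'−p = (0.2000,-0.3448); α = Δx/Fx = (1/5) / (4) = 1/20
check: Δy/Fy = (-431/1250) / (-862/125) = 1/20 ✓

α = 1/20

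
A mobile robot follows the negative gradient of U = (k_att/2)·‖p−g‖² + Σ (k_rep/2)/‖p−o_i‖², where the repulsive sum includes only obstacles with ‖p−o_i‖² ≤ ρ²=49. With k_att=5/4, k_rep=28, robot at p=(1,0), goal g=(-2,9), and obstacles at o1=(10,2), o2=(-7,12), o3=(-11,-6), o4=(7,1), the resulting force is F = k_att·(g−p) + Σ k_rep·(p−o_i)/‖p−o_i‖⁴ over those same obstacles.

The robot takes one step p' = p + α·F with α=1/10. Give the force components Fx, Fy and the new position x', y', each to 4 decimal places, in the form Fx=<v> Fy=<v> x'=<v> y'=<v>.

Fx=-3.8727 Fy=11.2295 x'=0.6127 y'=1.1230

F_att = 5/4·(g−p) = 5/4·(-3,9) = (-3.7500,11.2500)
o1: d²=85 > ρ²=49 → inactive
o2: d²=208 > ρ²=49 → inactive
o3: d²=180 > ρ²=49 → inactive
o4: d²=37 ≤ ρ²=49; F_rep = 28·(-6,-1)/37² = (-0.1227,-0.0205)
F = F_att + ΣF_rep = (-3.8727,11.2295)
p' = p + 1/10·F = (0.6127,1.1230)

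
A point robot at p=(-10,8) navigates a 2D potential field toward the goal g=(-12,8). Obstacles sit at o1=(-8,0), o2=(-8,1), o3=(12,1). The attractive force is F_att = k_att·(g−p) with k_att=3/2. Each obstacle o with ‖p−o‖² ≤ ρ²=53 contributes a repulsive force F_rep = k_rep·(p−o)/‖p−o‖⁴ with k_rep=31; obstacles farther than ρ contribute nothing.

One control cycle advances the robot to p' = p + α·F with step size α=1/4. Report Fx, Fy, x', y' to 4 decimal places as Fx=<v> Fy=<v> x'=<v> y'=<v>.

Fx=-3.0221 Fy=0.0773 x'=-10.7555 y'=8.0193

F_att = 3/2·(g−p) = 3/2·(-2,0) = (-3.0000,0.0000)
o1: d²=68 > ρ²=53 → inactive
o2: d²=53 ≤ ρ²=53; F_rep = 31·(-2,7)/53² = (-0.0221,0.0773)
o3: d²=533 > ρ²=53 → inactive
F = F_att + ΣF_rep = (-3.0221,0.0773)
p' = p + 1/4·F = (-10.7555,8.0193)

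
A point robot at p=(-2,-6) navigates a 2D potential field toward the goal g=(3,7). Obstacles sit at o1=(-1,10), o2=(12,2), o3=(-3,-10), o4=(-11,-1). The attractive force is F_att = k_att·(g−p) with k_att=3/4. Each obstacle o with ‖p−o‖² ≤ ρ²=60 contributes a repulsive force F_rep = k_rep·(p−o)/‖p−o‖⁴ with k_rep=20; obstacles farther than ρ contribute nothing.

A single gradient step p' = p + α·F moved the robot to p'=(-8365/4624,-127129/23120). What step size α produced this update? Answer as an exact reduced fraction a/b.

α = 1/20

F_att = 3/4·(g−p) = 3/4·(5,13) = (3.7500,9.7500)
o1: d²=257 > ρ²=60 → inactive
o2: d²=260 > ρ²=60 → inactive
o3: d²=17 ≤ ρ²=60; F_rep = 20·(1,4)/17² = (0.0692,0.2768)
o4: d²=106 > ρ²=60 → inactive
F = F_att + ΣF_rep = (3.8192,10.0268)
Δp = p'−p = (0.1910,0.5013); α = Δx/Fx = (883/4624) / (4415/1156) = 1/20
check: Δy/Fy = (11591/23120) / (11591/1156) = 1/20 ✓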